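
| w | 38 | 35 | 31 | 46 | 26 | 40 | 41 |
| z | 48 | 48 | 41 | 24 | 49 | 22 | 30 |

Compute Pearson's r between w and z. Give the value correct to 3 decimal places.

n = 7, Σw = 257, Σz = 262, Σw² = 9703, Σz² = 10650, Σwz = 9263
nΣwz − ΣwΣz = 64841 − 67334 = -2493
nΣw² − (Σw)² = 67921 − 66049 = 1872; nΣz² − (Σz)² = 74550 − 68644 = 5906
r = -2493 / √(1872 × 5906) = -2493 / 3325.0612 ≈ -0.750

-0.750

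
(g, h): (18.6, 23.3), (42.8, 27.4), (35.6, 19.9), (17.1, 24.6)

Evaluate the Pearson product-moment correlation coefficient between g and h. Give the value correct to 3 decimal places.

n = 4, Σg = 114.1, Σh = 95.2, Σg² = 3737.57, Σh² = 2294.82, Σgh = 2735.2
nΣgh − ΣgΣh = 10940.8 − 10862.32 = 78.48
nΣg² − (Σg)² = 14950.28 − 13018.81 = 1931.47; nΣh² − (Σh)² = 9179.28 − 9063.04 = 116.24
r = 78.48 / √(1931.47 × 116.24) = 78.48 / 473.8292 ≈ 0.166

0.166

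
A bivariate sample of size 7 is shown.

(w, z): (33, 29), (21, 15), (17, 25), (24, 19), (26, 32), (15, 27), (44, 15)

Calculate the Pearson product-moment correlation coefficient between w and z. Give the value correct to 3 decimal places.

n = 7, Σw = 180, Σz = 162, Σw² = 5232, Σz² = 4030, Σwz = 4050
nΣwz − ΣwΣz = 28350 − 29160 = -810
nΣw² − (Σw)² = 36624 − 32400 = 4224; nΣz² − (Σz)² = 28210 − 26244 = 1966
r = -810 / √(4224 × 1966) = -810 / 2881.7328 ≈ -0.281

-0.281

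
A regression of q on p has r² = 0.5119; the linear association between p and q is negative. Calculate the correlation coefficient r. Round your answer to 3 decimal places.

-0.715

|r| = √0.5119 = 0.715
The association is negative, so r = −0.715.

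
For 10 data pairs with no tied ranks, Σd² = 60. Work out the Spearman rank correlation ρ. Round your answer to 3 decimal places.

0.636

ρ = 1 − 6Σd² / [n(n²−1)] = 1 − 6×60 / (10×99)
  = 1 − 360/990 = 1 − 0.3636 ≈ 0.636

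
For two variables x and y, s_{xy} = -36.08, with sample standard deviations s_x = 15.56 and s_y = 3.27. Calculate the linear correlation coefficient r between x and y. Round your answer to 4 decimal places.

-0.7091

r = Cov(x,y) / (s_x · s_y) = -36.08 / (15.56 × 3.27)
  = -36.08 / 50.8812 ≈ -0.7091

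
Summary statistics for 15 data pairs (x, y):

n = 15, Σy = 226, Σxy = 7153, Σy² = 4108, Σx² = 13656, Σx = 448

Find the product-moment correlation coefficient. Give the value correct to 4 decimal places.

r = (nΣxy − ΣxΣy) / √[(nΣx² − (Σx)²)(nΣy² − (Σy)²)]
Numerator: 15×7153 − 448×226 = 6047
Denominator: √[(204840 − 200704)(61620 − 51076)] = √[4136 × 10544] = 6603.7856
r = 6047 / 6603.7856 ≈ 0.9157

0.9157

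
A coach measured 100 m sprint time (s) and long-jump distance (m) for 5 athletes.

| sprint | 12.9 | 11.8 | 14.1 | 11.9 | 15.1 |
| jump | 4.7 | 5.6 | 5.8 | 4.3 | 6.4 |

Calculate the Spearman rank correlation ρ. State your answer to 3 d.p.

Rank sprint: 3, 1, 4, 2, 5
Rank jump: 2, 3, 4, 1, 5
d = rank(sprint) − rank(jump): 1, -2, 0, 1, 0; Σd² = 6
ρ = 1 − 6Σd² / [n(n²−1)] = 1 − 6×6 / (5×24) = 1 − 36/120 ≈ 0.700

0.700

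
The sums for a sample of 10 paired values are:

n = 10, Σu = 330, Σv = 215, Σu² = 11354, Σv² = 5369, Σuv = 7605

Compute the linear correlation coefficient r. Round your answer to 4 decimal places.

0.8666

r = (nΣuv − ΣuΣv) / √[(nΣu² − (Σu)²)(nΣv² − (Σv)²)]
Numerator: 10×7605 − 330×215 = 5100
Denominator: √[(113540 − 108900)(53690 − 46225)] = √[4640 × 7465] = 5885.3717
r = 5100 / 5885.3717 ≈ 0.8666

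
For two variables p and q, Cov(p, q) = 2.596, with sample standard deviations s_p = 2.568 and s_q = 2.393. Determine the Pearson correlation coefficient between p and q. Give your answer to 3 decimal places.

0.422

r = Cov(p,q) / (s_p · s_q) = 2.596 / (2.568 × 2.393)
  = 2.596 / 6.1452 ≈ 0.422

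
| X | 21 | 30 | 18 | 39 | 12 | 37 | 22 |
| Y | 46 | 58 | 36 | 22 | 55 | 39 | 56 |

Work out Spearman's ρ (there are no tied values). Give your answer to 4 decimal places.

Rank X: 3, 5, 2, 7, 1, 6, 4
Rank Y: 4, 7, 2, 1, 5, 3, 6
d = rank(X) − rank(Y): -1, -2, 0, 6, -4, 3, -2; Σd² = 70
ρ = 1 − 6Σd² / [n(n²−1)] = 1 − 6×70 / (7×48) = 1 − 420/336 ≈ -0.2500

-0.2500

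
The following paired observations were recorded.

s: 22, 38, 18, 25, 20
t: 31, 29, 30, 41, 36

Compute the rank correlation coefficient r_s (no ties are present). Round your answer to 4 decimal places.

-0.1000

Rank s: 3, 5, 1, 4, 2
Rank t: 3, 1, 2, 5, 4
d = rank(s) − rank(t): 0, 4, -1, -1, -2; Σd² = 22
ρ = 1 − 6Σd² / [n(n²−1)] = 1 − 6×22 / (5×24) = 1 − 132/120 ≈ -0.1000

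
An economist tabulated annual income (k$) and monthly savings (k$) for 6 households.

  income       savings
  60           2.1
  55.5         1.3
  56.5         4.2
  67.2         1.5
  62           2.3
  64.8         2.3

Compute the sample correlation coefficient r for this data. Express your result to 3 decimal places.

n = 6, Σx = 366, Σy = 13.7, Σx² = 22431.38, Σy² = 36.57, Σxy = 827.89
nΣxy − ΣxΣy = 4967.34 − 5014.2 = -46.86
nΣx² − (Σx)² = 134588.28 − 133956 = 632.28; nΣy² − (Σy)² = 219.42 − 187.69 = 31.73
r = -46.86 / √(632.28 × 31.73) = -46.86 / 141.6413 ≈ -0.331

-0.331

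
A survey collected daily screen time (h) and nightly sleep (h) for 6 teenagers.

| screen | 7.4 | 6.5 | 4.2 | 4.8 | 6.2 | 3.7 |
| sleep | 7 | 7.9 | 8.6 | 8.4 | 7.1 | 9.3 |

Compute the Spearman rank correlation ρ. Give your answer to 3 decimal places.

-0.943

Rank screen: 6, 5, 2, 3, 4, 1
Rank sleep: 1, 3, 5, 4, 2, 6
d = rank(screen) − rank(sleep): 5, 2, -3, -1, 2, -5; Σd² = 68
ρ = 1 − 6Σd² / [n(n²−1)] = 1 − 6×68 / (6×35) = 1 − 408/210 ≈ -0.943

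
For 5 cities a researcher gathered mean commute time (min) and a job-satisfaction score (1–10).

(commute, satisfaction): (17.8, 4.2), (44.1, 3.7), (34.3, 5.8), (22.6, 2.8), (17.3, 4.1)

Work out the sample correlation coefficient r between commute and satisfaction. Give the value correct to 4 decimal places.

n = 5, Σx = 136.1, Σy = 20.6, Σx² = 4248.19, Σy² = 89.62, Σxy = 571.08
nΣxy − ΣxΣy = 2855.4 − 2803.66 = 51.74
nΣx² − (Σx)² = 21240.95 − 18523.21 = 2717.74; nΣy² − (Σy)² = 448.1 − 424.36 = 23.74
r = 51.74 / √(2717.74 × 23.74) = 51.74 / 254.0062 ≈ 0.2037

0.2037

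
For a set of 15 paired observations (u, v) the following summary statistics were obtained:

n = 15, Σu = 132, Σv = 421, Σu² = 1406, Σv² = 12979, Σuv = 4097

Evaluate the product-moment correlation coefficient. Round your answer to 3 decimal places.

r = (nΣuv − ΣuΣv) / √[(nΣu² − (Σu)²)(nΣv² − (Σv)²)]
Numerator: 15×4097 − 132×421 = 5883
Denominator: √[(21090 − 17424)(194685 − 177241)] = √[3666 × 17444] = 7996.8559
r = 5883 / 7996.8559 ≈ 0.736

0.736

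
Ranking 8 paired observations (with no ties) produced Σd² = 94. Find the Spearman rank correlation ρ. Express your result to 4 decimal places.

ρ = 1 − 6Σd² / [n(n²−1)] = 1 − 6×94 / (8×63)
  = 1 − 564/504 = 1 − 1.11905 ≈ -0.1190

-0.1190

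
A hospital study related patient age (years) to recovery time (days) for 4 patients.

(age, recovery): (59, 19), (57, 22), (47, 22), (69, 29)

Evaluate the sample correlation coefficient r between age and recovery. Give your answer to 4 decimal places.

n = 4, Σx = 232, Σy = 92, Σx² = 13700, Σy² = 2170, Σxy = 5410
nΣxy − ΣxΣy = 21640 − 21344 = 296
nΣx² − (Σx)² = 54800 − 53824 = 976; nΣy² − (Σy)² = 8680 − 8464 = 216
r = 296 / √(976 × 216) = 296 / 459.1470 ≈ 0.6447

0.6447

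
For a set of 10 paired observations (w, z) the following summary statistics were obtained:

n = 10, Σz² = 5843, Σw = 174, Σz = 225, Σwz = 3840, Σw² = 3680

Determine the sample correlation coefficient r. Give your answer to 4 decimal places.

-0.1051

r = (nΣwz − ΣwΣz) / √[(nΣw² − (Σw)²)(nΣz² − (Σz)²)]
Numerator: 10×3840 − 174×225 = -750
Denominator: √[(36800 − 30276)(58430 − 50625)] = √[6524 × 7805] = 7135.8125
r = -750 / 7135.8125 ≈ -0.1051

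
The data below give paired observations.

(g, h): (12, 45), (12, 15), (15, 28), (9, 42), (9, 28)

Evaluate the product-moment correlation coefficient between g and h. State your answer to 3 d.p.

n = 5, Σg = 57, Σh = 158, Σg² = 675, Σh² = 5582, Σgh = 1770
nΣgh − ΣgΣh = 8850 − 9006 = -156
nΣg² − (Σg)² = 3375 − 3249 = 126; nΣh² − (Σh)² = 27910 − 24964 = 2946
r = -156 / √(126 × 2946) = -156 / 609.2586 ≈ -0.256

-0.256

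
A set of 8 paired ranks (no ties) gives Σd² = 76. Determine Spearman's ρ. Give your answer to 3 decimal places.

ρ = 1 − 6Σd² / [n(n²−1)] = 1 − 6×76 / (8×63)
  = 1 − 456/504 = 1 − 0.9048 ≈ 0.095

0.095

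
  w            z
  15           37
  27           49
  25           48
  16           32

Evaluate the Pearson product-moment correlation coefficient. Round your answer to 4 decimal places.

n = 4, Σw = 83, Σz = 166, Σw² = 1835, Σz² = 7098, Σwz = 3590
nΣwz − ΣwΣz = 14360 − 13778 = 582
nΣw² − (Σw)² = 7340 − 6889 = 451; nΣz² − (Σz)² = 28392 − 27556 = 836
r = 582 / √(451 × 836) = 582 / 614.0326 ≈ 0.9478

0.9478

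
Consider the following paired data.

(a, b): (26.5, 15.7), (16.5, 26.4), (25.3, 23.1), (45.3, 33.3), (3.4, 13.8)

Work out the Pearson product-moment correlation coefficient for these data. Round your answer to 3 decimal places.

0.744

n = 5, Σa = 117, Σb = 112.3, Σa² = 3678.24, Σb² = 2776.39, Σab = 2991.49
nΣab − ΣaΣb = 14957.45 − 13139.1 = 1818.35
nΣa² − (Σa)² = 18391.2 − 13689 = 4702.2; nΣb² − (Σb)² = 13881.95 − 12611.29 = 1270.66
r = 1818.35 / √(4702.2 × 1270.66) = 1818.35 / 2444.3603 ≈ 0.744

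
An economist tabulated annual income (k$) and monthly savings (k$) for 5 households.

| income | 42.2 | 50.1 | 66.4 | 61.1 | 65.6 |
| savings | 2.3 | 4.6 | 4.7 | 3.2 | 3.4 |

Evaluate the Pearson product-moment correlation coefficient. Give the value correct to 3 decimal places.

0.452

n = 5, Σx = 285.4, Σy = 18.2, Σx² = 16736.38, Σy² = 70.34, Σxy = 1058.16
nΣxy − ΣxΣy = 5290.8 − 5194.28 = 96.52
nΣx² − (Σx)² = 83681.9 − 81453.16 = 2228.74; nΣy² − (Σy)² = 351.7 − 331.24 = 20.46
r = 96.52 / √(2228.74 × 20.46) = 96.52 / 213.5416 ≈ 0.452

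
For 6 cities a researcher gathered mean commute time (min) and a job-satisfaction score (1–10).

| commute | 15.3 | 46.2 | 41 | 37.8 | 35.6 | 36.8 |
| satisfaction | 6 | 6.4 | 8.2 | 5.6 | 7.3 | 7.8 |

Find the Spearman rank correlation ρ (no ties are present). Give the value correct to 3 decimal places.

0.200

Rank commute: 1, 6, 5, 4, 2, 3
Rank satisfaction: 2, 3, 6, 1, 4, 5
d = rank(commute) − rank(satisfaction): -1, 3, -1, 3, -2, -2; Σd² = 28
ρ = 1 − 6Σd² / [n(n²−1)] = 1 − 6×28 / (6×35) = 1 − 168/210 ≈ 0.200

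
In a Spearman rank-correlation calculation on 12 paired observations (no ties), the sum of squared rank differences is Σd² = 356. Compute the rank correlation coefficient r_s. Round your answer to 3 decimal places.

ρ = 1 − 6Σd² / [n(n²−1)] = 1 − 6×356 / (12×143)
  = 1 − 2136/1716 = 1 − 1.2448 ≈ -0.245

-0.245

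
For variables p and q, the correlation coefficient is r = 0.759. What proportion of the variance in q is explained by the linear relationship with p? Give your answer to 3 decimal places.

r² = (0.759)² = 0.576

0.576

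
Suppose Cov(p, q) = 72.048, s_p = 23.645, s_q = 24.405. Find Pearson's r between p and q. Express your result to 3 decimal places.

r = Cov(p,q) / (s_p · s_q) = 72.048 / (23.645 × 24.405)
  = 72.048 / 577.0562 ≈ 0.125

0.125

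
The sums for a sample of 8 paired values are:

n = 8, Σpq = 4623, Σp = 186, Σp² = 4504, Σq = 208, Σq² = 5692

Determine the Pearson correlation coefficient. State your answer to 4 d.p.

-0.9434

r = (nΣpq − ΣpΣq) / √[(nΣp² − (Σp)²)(nΣq² − (Σq)²)]
Numerator: 8×4623 − 186×208 = -1704
Denominator: √[(36032 − 34596)(45536 − 43264)] = √[1436 × 2272] = 1806.2647
r = -1704 / 1806.2647 ≈ -0.9434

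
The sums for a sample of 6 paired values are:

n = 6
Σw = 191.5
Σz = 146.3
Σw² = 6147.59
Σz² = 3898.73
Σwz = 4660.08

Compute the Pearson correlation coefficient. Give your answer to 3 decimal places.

r = (nΣwz − ΣwΣz) / √[(nΣw² − (Σw)²)(nΣz² − (Σz)²)]
Numerator: 6×4660.08 − 191.5×146.3 = -55.97
Denominator: √[(36885.54 − 36672.25)(23392.38 − 21403.69)] = √[213.29 × 1988.69] = 651.2816
r = -55.97 / 651.2816 ≈ -0.086

-0.086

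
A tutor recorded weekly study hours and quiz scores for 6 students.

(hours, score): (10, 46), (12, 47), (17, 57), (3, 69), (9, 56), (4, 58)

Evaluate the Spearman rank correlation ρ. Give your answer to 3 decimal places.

-0.600

Rank hours: 4, 5, 6, 1, 3, 2
Rank score: 1, 2, 4, 6, 3, 5
d = rank(hours) − rank(score): 3, 3, 2, -5, 0, -3; Σd² = 56
ρ = 1 − 6Σd² / [n(n²−1)] = 1 − 6×56 / (6×35) = 1 − 336/210 ≈ -0.600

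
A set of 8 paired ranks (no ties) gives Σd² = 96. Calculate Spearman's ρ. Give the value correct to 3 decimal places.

ρ = 1 − 6Σd² / [n(n²−1)] = 1 − 6×96 / (8×63)
  = 1 − 576/504 = 1 − 1.1429 ≈ -0.143

-0.143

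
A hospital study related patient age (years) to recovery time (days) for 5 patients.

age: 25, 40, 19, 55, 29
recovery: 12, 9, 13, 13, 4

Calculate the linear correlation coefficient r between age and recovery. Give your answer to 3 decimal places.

n = 5, Σx = 168, Σy = 51, Σx² = 6452, Σy² = 579, Σxy = 1738
nΣxy − ΣxΣy = 8690 − 8568 = 122
nΣx² − (Σx)² = 32260 − 28224 = 4036; nΣy² − (Σy)² = 2895 − 2601 = 294
r = 122 / √(4036 × 294) = 122 / 1089.3044 ≈ 0.112

0.112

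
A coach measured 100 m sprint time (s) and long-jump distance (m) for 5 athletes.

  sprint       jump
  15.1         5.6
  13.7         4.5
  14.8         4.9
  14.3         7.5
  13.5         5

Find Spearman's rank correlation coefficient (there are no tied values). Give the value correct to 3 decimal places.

0.300

Rank sprint: 5, 2, 4, 3, 1
Rank jump: 4, 1, 2, 5, 3
d = rank(sprint) − rank(jump): 1, 1, 2, -2, -2; Σd² = 14
ρ = 1 − 6Σd² / [n(n²−1)] = 1 − 6×14 / (5×24) = 1 − 84/120 ≈ 0.300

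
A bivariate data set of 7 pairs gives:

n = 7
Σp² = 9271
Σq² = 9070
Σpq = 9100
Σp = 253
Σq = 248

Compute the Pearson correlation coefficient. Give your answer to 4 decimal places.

r = (nΣpq − ΣpΣq) / √[(nΣp² − (Σp)²)(nΣq² − (Σq)²)]
Numerator: 7×9100 − 253×248 = 956
Denominator: √[(64897 − 64009)(63490 − 61504)] = √[888 × 1986] = 1327.9940
r = 956 / 1327.9940 ≈ 0.7199

0.7199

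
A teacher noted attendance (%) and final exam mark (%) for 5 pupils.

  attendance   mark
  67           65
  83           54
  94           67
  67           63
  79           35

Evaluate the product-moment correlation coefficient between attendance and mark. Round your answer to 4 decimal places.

n = 5, Σx = 390, Σy = 284, Σx² = 30944, Σy² = 16824, Σxy = 22121
nΣxy − ΣxΣy = 110605 − 110760 = -155
nΣx² − (Σx)² = 154720 − 152100 = 2620; nΣy² − (Σy)² = 84120 − 80656 = 3464
r = -155 / √(2620 × 3464) = -155 / 3012.5869 ≈ -0.0515

-0.0515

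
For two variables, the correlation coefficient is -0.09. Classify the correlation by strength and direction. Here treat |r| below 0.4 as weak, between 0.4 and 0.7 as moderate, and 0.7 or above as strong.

r = -0.09 < 0 so the relationship is negative.
|r| = 0.09, which falls in the weak range.

weak negative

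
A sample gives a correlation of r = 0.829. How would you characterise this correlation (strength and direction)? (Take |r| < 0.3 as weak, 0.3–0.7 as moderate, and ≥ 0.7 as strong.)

r = 0.829 > 0 so the relationship is positive.
|r| = 0.829, which falls in the strong range.

strong positive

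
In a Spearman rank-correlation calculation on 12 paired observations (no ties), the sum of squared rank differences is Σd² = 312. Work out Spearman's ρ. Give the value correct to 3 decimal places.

-0.091

ρ = 1 − 6Σd² / [n(n²−1)] = 1 − 6×312 / (12×143)
  = 1 − 1872/1716 = 1 − 1.0909 ≈ -0.091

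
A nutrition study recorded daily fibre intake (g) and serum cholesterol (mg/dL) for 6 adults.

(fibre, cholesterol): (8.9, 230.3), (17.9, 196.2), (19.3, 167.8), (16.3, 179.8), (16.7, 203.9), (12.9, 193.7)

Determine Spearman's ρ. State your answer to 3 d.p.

Rank fibre: 1, 5, 6, 3, 4, 2
Rank cholesterol: 6, 4, 1, 2, 5, 3
d = rank(fibre) − rank(cholesterol): -5, 1, 5, 1, -1, -1; Σd² = 54
ρ = 1 − 6Σd² / [n(n²−1)] = 1 − 6×54 / (6×35) = 1 − 324/210 ≈ -0.543

-0.543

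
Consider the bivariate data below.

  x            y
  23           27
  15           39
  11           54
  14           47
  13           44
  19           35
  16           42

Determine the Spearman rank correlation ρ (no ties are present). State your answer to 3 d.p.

-0.929

Rank x: 7, 4, 1, 3, 2, 6, 5
Rank y: 1, 3, 7, 6, 5, 2, 4
d = rank(x) − rank(y): 6, 1, -6, -3, -3, 4, 1; Σd² = 108
ρ = 1 − 6Σd² / [n(n²−1)] = 1 − 6×108 / (7×48) = 1 − 648/336 ≈ -0.929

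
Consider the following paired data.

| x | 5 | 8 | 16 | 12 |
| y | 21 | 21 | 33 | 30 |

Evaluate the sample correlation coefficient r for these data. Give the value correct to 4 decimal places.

0.9542

n = 4, Σx = 41, Σy = 105, Σx² = 489, Σy² = 2871, Σxy = 1161
nΣxy − ΣxΣy = 4644 − 4305 = 339
nΣx² − (Σx)² = 1956 − 1681 = 275; nΣy² − (Σy)² = 11484 − 11025 = 459
r = 339 / √(275 × 459) = 339 / 355.2816 ≈ 0.9542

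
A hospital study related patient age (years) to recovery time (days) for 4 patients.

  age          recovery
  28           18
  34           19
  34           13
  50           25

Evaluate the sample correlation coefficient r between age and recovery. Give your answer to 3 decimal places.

0.750

n = 4, Σx = 146, Σy = 75, Σx² = 5596, Σy² = 1479, Σxy = 2842
nΣxy − ΣxΣy = 11368 − 10950 = 418
nΣx² − (Σx)² = 22384 − 21316 = 1068; nΣy² − (Σy)² = 5916 − 5625 = 291
r = 418 / √(1068 × 291) = 418 / 557.4836 ≈ 0.750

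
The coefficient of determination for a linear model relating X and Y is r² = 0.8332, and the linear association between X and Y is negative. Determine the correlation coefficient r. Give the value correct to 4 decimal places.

-0.9128

|r| = √0.8332 = 0.9128
The association is negative, so r = −0.9128.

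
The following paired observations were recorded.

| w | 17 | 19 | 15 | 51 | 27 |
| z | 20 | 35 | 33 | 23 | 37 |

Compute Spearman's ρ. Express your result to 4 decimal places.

0.2000

Rank w: 2, 3, 1, 5, 4
Rank z: 1, 4, 3, 2, 5
d = rank(w) − rank(z): 1, -1, -2, 3, -1; Σd² = 16
ρ = 1 − 6Σd² / [n(n²−1)] = 1 − 6×16 / (5×24) = 1 − 96/120 ≈ 0.2000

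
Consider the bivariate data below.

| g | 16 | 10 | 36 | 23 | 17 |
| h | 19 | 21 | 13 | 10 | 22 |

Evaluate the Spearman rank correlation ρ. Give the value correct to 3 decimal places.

Rank g: 2, 1, 5, 4, 3
Rank h: 3, 4, 2, 1, 5
d = rank(g) − rank(h): -1, -3, 3, 3, -2; Σd² = 32
ρ = 1 − 6Σd² / [n(n²−1)] = 1 − 6×32 / (5×24) = 1 − 192/120 ≈ -0.600

-0.600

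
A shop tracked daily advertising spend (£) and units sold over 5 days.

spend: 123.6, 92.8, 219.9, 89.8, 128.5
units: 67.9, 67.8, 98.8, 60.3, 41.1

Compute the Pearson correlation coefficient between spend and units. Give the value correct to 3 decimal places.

0.714

n = 5, Σx = 654.6, Σy = 335.9, Σx² = 96821.1, Σy² = 24293.99, Σxy = 47106.69
nΣxy − ΣxΣy = 235533.45 − 219880.14 = 15653.31
nΣx² − (Σx)² = 484105.5 − 428501.16 = 55604.34; nΣy² − (Σy)² = 121469.95 − 112828.81 = 8641.14
r = 15653.31 / √(55604.34 × 8641.14) = 15653.31 / 21919.9655 ≈ 0.714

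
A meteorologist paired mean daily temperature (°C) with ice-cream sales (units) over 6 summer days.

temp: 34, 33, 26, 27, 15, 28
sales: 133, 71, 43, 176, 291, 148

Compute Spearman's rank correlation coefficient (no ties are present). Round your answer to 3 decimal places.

Rank temp: 6, 5, 2, 3, 1, 4
Rank sales: 3, 2, 1, 5, 6, 4
d = rank(temp) − rank(sales): 3, 3, 1, -2, -5, 0; Σd² = 48
ρ = 1 − 6Σd² / [n(n²−1)] = 1 − 6×48 / (6×35) = 1 − 288/210 ≈ -0.371

-0.371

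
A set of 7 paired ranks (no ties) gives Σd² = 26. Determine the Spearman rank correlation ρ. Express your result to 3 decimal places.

0.536

ρ = 1 − 6Σd² / [n(n²−1)] = 1 − 6×26 / (7×48)
  = 1 − 156/336 = 1 − 0.4643 ≈ 0.536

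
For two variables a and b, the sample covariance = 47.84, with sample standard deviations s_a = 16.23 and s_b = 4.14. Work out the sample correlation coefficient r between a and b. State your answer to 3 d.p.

r = Cov(a,b) / (s_a · s_b) = 47.84 / (16.23 × 4.14)
  = 47.84 / 67.1922 ≈ 0.712

0.712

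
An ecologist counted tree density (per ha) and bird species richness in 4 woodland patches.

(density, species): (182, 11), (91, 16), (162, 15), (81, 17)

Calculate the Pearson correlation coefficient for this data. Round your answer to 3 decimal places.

n = 4, Σx = 516, Σy = 59, Σx² = 74210, Σy² = 891, Σxy = 7265
nΣxy − ΣxΣy = 29060 − 30444 = -1384
nΣx² − (Σx)² = 296840 − 266256 = 30584; nΣy² − (Σy)² = 3564 − 3481 = 83
r = -1384 / √(30584 × 83) = -1384 / 1593.2583 ≈ -0.869

-0.869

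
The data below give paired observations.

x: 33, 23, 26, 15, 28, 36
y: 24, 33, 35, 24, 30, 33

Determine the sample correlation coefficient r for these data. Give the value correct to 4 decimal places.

n = 6, Σx = 161, Σy = 179, Σx² = 4599, Σy² = 5455, Σxy = 4849
nΣxy − ΣxΣy = 29094 − 28819 = 275
nΣx² − (Σx)² = 27594 − 25921 = 1673; nΣy² − (Σy)² = 32730 − 32041 = 689
r = 275 / √(1673 × 689) = 275 / 1073.6373 ≈ 0.2561

0.2561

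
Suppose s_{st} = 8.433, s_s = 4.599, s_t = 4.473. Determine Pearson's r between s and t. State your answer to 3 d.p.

r = Cov(s,t) / (s_s · s_t) = 8.433 / (4.599 × 4.473)
  = 8.433 / 20.5713 ≈ 0.410

0.410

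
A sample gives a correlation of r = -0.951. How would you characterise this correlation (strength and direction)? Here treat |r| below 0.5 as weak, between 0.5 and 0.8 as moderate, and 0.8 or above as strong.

r = -0.951 < 0 so the relationship is negative.
|r| = 0.951, which falls in the strong range.

strong negative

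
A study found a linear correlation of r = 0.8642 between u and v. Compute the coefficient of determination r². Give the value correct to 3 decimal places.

0.747

r² = (0.8642)² = 0.747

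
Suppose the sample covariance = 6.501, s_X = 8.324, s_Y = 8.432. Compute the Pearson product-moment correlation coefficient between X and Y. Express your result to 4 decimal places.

r = Cov(X,Y) / (s_X · s_Y) = 6.501 / (8.324 × 8.432)
  = 6.501 / 70.1880 ≈ 0.0926

0.0926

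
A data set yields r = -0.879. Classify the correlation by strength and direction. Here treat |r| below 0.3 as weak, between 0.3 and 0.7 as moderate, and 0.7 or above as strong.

strong negative

r = -0.879 < 0 so the relationship is negative.
|r| = 0.879, which falls in the strong range.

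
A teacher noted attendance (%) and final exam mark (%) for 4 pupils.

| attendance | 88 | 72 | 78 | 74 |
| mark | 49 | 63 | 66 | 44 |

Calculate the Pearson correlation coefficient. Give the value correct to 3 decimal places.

n = 4, Σx = 312, Σy = 222, Σx² = 24488, Σy² = 12662, Σxy = 17252
nΣxy − ΣxΣy = 69008 − 69264 = -256
nΣx² − (Σx)² = 97952 − 97344 = 608; nΣy² − (Σy)² = 50648 − 49284 = 1364
r = -256 / √(608 × 1364) = -256 / 910.6657 ≈ -0.281

-0.281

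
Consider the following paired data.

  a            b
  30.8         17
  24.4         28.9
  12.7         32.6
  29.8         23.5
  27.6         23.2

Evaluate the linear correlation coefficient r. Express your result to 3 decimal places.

-0.880

n = 5, Σa = 125.3, Σb = 125.2, Σa² = 3355.09, Σb² = 3277.46, Σab = 2983.4
nΣab − ΣaΣb = 14917 − 15687.56 = -770.56
nΣa² − (Σa)² = 16775.45 − 15700.09 = 1075.36; nΣb² − (Σb)² = 16387.3 − 15675.04 = 712.26
r = -770.56 / √(1075.36 × 712.26) = -770.56 / 875.1776 ≈ -0.880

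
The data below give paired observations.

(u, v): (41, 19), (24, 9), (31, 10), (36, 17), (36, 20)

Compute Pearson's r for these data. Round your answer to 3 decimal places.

n = 5, Σu = 168, Σv = 75, Σu² = 5810, Σv² = 1231, Σuv = 2637
nΣuv − ΣuΣv = 13185 − 12600 = 585
nΣu² − (Σu)² = 29050 − 28224 = 826; nΣv² − (Σv)² = 6155 − 5625 = 530
r = 585 / √(826 × 530) = 585 / 661.6495 ≈ 0.884

0.884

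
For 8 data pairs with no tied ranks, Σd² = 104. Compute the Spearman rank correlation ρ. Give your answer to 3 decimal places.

-0.238

ρ = 1 − 6Σd² / [n(n²−1)] = 1 − 6×104 / (8×63)
  = 1 − 624/504 = 1 − 1.2381 ≈ -0.238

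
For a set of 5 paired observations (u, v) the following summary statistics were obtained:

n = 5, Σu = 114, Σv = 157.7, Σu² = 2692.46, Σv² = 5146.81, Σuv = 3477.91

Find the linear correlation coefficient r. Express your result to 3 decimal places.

-0.926

r = (nΣuv − ΣuΣv) / √[(nΣu² − (Σu)²)(nΣv² − (Σv)²)]
Numerator: 5×3477.91 − 114×157.7 = -588.25
Denominator: √[(13462.3 − 12996)(25734.05 − 24869.29)] = √[466.3 × 864.76] = 635.0099
r = -588.25 / 635.0099 ≈ -0.926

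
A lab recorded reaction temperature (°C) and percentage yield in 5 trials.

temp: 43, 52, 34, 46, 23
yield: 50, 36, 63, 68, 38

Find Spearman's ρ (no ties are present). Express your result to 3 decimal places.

Rank temp: 3, 5, 2, 4, 1
Rank yield: 3, 1, 4, 5, 2
d = rank(temp) − rank(yield): 0, 4, -2, -1, -1; Σd² = 22
ρ = 1 − 6Σd² / [n(n²−1)] = 1 − 6×22 / (5×24) = 1 − 132/120 ≈ -0.100

-0.100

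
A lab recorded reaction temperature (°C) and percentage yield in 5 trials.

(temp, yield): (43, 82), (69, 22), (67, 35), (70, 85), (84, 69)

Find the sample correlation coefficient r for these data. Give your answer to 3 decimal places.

-0.224

n = 5, Σx = 333, Σy = 293, Σx² = 23055, Σy² = 20419, Σxy = 19135
nΣxy − ΣxΣy = 95675 − 97569 = -1894
nΣx² − (Σx)² = 115275 − 110889 = 4386; nΣy² − (Σy)² = 102095 − 85849 = 16246
r = -1894 / √(4386 × 16246) = -1894 / 8441.2651 ≈ -0.224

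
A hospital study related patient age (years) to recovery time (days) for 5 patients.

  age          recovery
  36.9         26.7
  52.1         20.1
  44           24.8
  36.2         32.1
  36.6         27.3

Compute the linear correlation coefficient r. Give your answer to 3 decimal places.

n = 5, Σx = 205.8, Σy = 131, Σx² = 8662.02, Σy² = 3507.64, Σxy = 5284.84
nΣxy − ΣxΣy = 26424.2 − 26959.8 = -535.6
nΣx² − (Σx)² = 43310.1 − 42353.64 = 956.46; nΣy² − (Σy)² = 17538.2 − 17161 = 377.2
r = -535.6 / √(956.46 × 377.2) = -535.6 / 600.6469 ≈ -0.892

-0.892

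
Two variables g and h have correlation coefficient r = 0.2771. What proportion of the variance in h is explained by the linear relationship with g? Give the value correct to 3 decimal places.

r² = (0.2771)² = 0.077

0.077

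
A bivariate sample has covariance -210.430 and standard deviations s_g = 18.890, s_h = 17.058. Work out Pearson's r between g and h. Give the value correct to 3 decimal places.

r = Cov(g,h) / (s_g · s_h) = -210.430 / (18.890 × 17.058)
  = -210.430 / 322.2256 ≈ -0.653

-0.653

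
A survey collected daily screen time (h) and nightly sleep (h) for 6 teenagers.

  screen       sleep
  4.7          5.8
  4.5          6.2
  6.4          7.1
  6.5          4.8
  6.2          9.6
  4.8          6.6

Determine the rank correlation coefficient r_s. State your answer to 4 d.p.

0.0286

Rank screen: 2, 1, 5, 6, 4, 3
Rank sleep: 2, 3, 5, 1, 6, 4
d = rank(screen) − rank(sleep): 0, -2, 0, 5, -2, -1; Σd² = 34
ρ = 1 − 6Σd² / [n(n²−1)] = 1 − 6×34 / (6×35) = 1 − 204/210 ≈ 0.0286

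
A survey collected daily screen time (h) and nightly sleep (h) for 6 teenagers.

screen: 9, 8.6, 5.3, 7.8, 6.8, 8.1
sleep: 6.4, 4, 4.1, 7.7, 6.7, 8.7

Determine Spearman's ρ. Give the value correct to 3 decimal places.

-0.086

Rank screen: 6, 5, 1, 3, 2, 4
Rank sleep: 3, 1, 2, 5, 4, 6
d = rank(screen) − rank(sleep): 3, 4, -1, -2, -2, -2; Σd² = 38
ρ = 1 − 6Σd² / [n(n²−1)] = 1 − 6×38 / (6×35) = 1 − 228/210 ≈ -0.086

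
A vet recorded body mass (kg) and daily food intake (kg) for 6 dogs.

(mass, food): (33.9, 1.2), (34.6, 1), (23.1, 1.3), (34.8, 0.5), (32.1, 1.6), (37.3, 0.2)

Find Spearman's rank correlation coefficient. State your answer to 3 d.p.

-0.943

Rank mass: 3, 4, 1, 5, 2, 6
Rank food: 4, 3, 5, 2, 6, 1
d = rank(mass) − rank(food): -1, 1, -4, 3, -4, 5; Σd² = 68
ρ = 1 − 6Σd² / [n(n²−1)] = 1 − 6×68 / (6×35) = 1 − 408/210 ≈ -0.943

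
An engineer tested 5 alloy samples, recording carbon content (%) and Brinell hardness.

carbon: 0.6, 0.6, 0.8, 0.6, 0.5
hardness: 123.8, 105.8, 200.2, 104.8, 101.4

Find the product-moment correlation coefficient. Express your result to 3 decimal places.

0.940

n = 5, Σx = 3.1, Σy = 636, Σx² = 1.97, Σy² = 87865.12, Σxy = 411.5
nΣxy − ΣxΣy = 2057.5 − 1971.6 = 85.9
nΣx² − (Σx)² = 9.85 − 9.61 = 0.24; nΣy² − (Σy)² = 439325.6 − 404496 = 34829.6
r = 85.9 / √(0.24 × 34829.6) = 85.9 / 91.4281 ≈ 0.940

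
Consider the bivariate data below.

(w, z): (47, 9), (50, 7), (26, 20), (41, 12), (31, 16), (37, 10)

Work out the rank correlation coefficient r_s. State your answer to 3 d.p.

Rank w: 5, 6, 1, 4, 2, 3
Rank z: 2, 1, 6, 4, 5, 3
d = rank(w) − rank(z): 3, 5, -5, 0, -3, 0; Σd² = 68
ρ = 1 − 6Σd² / [n(n²−1)] = 1 − 6×68 / (6×35) = 1 − 408/210 ≈ -0.943

-0.943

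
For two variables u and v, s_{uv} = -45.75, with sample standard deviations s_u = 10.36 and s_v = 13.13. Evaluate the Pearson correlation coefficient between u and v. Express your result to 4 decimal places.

r = Cov(u,v) / (s_u · s_v) = -45.75 / (10.36 × 13.13)
  = -45.75 / 136.0268 ≈ -0.3363

-0.3363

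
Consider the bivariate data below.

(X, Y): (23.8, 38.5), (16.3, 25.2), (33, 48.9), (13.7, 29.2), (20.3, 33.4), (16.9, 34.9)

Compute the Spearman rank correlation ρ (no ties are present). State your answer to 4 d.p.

0.8857

Rank X: 5, 2, 6, 1, 4, 3
Rank Y: 5, 1, 6, 2, 3, 4
d = rank(X) − rank(Y): 0, 1, 0, -1, 1, -1; Σd² = 4
ρ = 1 − 6Σd² / [n(n²−1)] = 1 − 6×4 / (6×35) = 1 − 24/210 ≈ 0.8857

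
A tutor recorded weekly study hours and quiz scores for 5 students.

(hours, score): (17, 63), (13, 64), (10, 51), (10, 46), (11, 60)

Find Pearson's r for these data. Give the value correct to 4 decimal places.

0.7300

n = 5, Σx = 61, Σy = 284, Σx² = 779, Σy² = 16382, Σxy = 3533
nΣxy − ΣxΣy = 17665 − 17324 = 341
nΣx² − (Σx)² = 3895 − 3721 = 174; nΣy² − (Σy)² = 81910 − 80656 = 1254
r = 341 / √(174 × 1254) = 341 / 467.1145 ≈ 0.7300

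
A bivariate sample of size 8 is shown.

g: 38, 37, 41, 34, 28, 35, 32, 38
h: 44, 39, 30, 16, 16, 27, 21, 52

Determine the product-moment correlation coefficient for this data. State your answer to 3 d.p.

n = 8, Σg = 283, Σh = 245, Σg² = 10127, Σh² = 8743, Σgh = 8930
nΣgh − ΣgΣh = 71440 − 69335 = 2105
nΣg² − (Σg)² = 81016 − 80089 = 927; nΣh² − (Σh)² = 69944 − 60025 = 9919
r = 2105 / √(927 × 9919) = 2105 / 3032.3115 ≈ 0.694

0.694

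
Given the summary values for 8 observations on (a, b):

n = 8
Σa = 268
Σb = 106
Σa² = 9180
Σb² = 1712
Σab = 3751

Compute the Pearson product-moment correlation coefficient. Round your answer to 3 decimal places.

r = (nΣab − ΣaΣb) / √[(nΣa² − (Σa)²)(nΣb² − (Σb)²)]
Numerator: 8×3751 − 268×106 = 1600
Denominator: √[(73440 − 71824)(13696 − 11236)] = √[1616 × 2460] = 1993.8305
r = 1600 / 1993.8305 ≈ 0.802

0.802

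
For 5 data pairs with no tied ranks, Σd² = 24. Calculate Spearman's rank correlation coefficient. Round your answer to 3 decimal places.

-0.200

ρ = 1 − 6Σd² / [n(n²−1)] = 1 − 6×24 / (5×24)
  = 1 − 144/120 = 1 − 1.2000 ≈ -0.200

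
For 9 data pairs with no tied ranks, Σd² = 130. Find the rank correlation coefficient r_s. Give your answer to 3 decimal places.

-0.083

ρ = 1 − 6Σd² / [n(n²−1)] = 1 − 6×130 / (9×80)
  = 1 − 780/720 = 1 − 1.0833 ≈ -0.083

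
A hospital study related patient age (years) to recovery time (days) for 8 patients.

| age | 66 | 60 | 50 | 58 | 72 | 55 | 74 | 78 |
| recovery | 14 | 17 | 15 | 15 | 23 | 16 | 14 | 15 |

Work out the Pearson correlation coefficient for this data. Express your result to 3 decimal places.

0.165

n = 8, Σx = 513, Σy = 129, Σx² = 33589, Σy² = 2141, Σxy = 8306
nΣxy − ΣxΣy = 66448 − 66177 = 271
nΣx² − (Σx)² = 268712 − 263169 = 5543; nΣy² − (Σy)² = 17128 − 16641 = 487
r = 271 / √(5543 × 487) = 271 / 1642.9976 ≈ 0.165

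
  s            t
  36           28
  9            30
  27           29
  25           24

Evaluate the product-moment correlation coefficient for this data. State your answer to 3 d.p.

n = 4, Σs = 97, Σt = 111, Σs² = 2731, Σt² = 3101, Σst = 2661
nΣst − ΣsΣt = 10644 − 10767 = -123
nΣs² − (Σs)² = 10924 − 9409 = 1515; nΣt² − (Σt)² = 12404 − 12321 = 83
r = -123 / √(1515 × 83) = -123 / 354.6054 ≈ -0.347

-0.347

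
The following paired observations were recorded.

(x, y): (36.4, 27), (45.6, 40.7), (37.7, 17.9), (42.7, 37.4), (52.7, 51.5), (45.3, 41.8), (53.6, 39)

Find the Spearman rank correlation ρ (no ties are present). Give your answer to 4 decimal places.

0.7143

Rank x: 1, 5, 2, 3, 6, 4, 7
Rank y: 2, 5, 1, 3, 7, 6, 4
d = rank(x) − rank(y): -1, 0, 1, 0, -1, -2, 3; Σd² = 16
ρ = 1 − 6Σd² / [n(n²−1)] = 1 − 6×16 / (7×48) = 1 − 96/336 ≈ 0.7143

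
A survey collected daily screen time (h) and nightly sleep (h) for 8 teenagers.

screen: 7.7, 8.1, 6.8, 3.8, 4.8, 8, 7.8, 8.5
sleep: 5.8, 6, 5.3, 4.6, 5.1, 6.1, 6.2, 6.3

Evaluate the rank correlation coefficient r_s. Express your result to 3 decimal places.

0.905

Rank screen: 4, 7, 3, 1, 2, 6, 5, 8
Rank sleep: 4, 5, 3, 1, 2, 6, 7, 8
d = rank(screen) − rank(sleep): 0, 2, 0, 0, 0, 0, -2, 0; Σd² = 8
ρ = 1 − 6Σd² / [n(n²−1)] = 1 − 6×8 / (8×63) = 1 − 48/504 ≈ 0.905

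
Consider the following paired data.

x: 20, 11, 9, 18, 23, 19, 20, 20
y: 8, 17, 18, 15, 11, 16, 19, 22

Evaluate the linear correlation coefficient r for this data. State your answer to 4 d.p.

n = 8, Σx = 140, Σy = 126, Σx² = 2616, Σy² = 2124, Σxy = 2156
nΣxy − ΣxΣy = 17248 − 17640 = -392
nΣx² − (Σx)² = 20928 − 19600 = 1328; nΣy² − (Σy)² = 16992 − 15876 = 1116
r = -392 / √(1328 × 1116) = -392 / 1217.3939 ≈ -0.3220

-0.3220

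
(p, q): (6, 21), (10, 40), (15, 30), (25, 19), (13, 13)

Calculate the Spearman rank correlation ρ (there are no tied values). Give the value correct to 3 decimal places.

Rank p: 1, 2, 4, 5, 3
Rank q: 3, 5, 4, 2, 1
d = rank(p) − rank(q): -2, -3, 0, 3, 2; Σd² = 26
ρ = 1 − 6Σd² / [n(n²−1)] = 1 − 6×26 / (5×24) = 1 − 156/120 ≈ -0.300

-0.300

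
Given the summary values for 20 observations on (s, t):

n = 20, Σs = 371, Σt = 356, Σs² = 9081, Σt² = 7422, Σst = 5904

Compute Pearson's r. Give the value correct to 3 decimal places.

r = (nΣst − ΣsΣt) / √[(nΣs² − (Σs)²)(nΣt² − (Σt)²)]
Numerator: 20×5904 − 371×356 = -13996
Denominator: √[(181620 − 137641)(148440 − 126736)] = √[43979 × 21704] = 30895.3106
r = -13996 / 30895.3106 ≈ -0.453

-0.453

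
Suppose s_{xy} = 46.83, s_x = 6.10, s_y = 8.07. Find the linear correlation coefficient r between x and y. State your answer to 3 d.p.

r = Cov(x,y) / (s_x · s_y) = 46.83 / (6.10 × 8.07)
  = 46.83 / 49.2270 ≈ 0.951

0.951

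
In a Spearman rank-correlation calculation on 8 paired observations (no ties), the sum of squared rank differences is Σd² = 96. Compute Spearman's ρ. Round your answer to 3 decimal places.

ρ = 1 − 6Σd² / [n(n²−1)] = 1 − 6×96 / (8×63)
  = 1 − 576/504 = 1 − 1.1429 ≈ -0.143

-0.143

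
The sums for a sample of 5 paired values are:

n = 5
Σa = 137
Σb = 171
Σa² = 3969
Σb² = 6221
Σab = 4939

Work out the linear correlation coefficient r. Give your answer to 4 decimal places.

0.8953

r = (nΣab − ΣaΣb) / √[(nΣa² − (Σa)²)(nΣb² − (Σb)²)]
Numerator: 5×4939 − 137×171 = 1268
Denominator: √[(19845 − 18769)(31105 − 29241)] = √[1076 × 1864] = 1416.2147
r = 1268 / 1416.2147 ≈ 0.8953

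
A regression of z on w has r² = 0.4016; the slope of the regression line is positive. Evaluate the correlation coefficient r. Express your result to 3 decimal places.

|r| = √0.4016 = 0.634
The association is positive, so r = 0.634.

0.634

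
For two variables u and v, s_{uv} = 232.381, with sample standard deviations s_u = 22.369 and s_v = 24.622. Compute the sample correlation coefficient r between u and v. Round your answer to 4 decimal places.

r = Cov(u,v) / (s_u · s_v) = 232.381 / (22.369 × 24.622)
  = 232.381 / 550.7695 ≈ 0.4219

0.4219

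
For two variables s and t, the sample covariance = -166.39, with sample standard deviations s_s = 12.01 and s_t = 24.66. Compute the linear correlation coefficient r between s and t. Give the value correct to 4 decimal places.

r = Cov(s,t) / (s_s · s_t) = -166.39 / (12.01 × 24.66)
  = -166.39 / 296.1666 ≈ -0.5618

-0.5618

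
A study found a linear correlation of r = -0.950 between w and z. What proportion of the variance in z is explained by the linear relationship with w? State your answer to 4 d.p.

0.9025

r² = (-0.950)² = 0.9025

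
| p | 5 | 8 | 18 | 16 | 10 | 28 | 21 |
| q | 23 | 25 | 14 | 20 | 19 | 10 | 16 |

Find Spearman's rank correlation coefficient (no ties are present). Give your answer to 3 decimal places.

-0.893

Rank p: 1, 2, 5, 4, 3, 7, 6
Rank q: 6, 7, 2, 5, 4, 1, 3
d = rank(p) − rank(q): -5, -5, 3, -1, -1, 6, 3; Σd² = 106
ρ = 1 − 6Σd² / [n(n²−1)] = 1 − 6×106 / (7×48) = 1 − 636/336 ≈ -0.893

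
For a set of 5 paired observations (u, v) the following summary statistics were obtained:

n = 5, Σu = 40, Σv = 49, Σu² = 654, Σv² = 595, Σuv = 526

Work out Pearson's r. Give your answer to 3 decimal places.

0.684

r = (nΣuv − ΣuΣv) / √[(nΣu² − (Σu)²)(nΣv² − (Σv)²)]
Numerator: 5×526 − 40×49 = 670
Denominator: √[(3270 − 1600)(2975 − 2401)] = √[1670 × 574] = 979.0710
r = 670 / 979.0710 ≈ 0.684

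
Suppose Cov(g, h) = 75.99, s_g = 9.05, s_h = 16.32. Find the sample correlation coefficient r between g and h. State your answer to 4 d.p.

r = Cov(g,h) / (s_g · s_h) = 75.99 / (9.05 × 16.32)
  = 75.99 / 147.6960 ≈ 0.5145

0.5145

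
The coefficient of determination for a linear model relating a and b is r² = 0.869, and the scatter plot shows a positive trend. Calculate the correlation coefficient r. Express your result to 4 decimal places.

|r| = √0.869 = 0.9322
The association is positive, so r = 0.9322.

0.9322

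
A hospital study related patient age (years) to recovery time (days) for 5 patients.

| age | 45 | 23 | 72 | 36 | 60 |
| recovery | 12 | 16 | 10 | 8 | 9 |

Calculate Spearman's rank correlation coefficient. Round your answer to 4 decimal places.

Rank age: 3, 1, 5, 2, 4
Rank recovery: 4, 5, 3, 1, 2
d = rank(age) − rank(recovery): -1, -4, 2, 1, 2; Σd² = 26
ρ = 1 − 6Σd² / [n(n²−1)] = 1 − 6×26 / (5×24) = 1 − 156/120 ≈ -0.3000

-0.3000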